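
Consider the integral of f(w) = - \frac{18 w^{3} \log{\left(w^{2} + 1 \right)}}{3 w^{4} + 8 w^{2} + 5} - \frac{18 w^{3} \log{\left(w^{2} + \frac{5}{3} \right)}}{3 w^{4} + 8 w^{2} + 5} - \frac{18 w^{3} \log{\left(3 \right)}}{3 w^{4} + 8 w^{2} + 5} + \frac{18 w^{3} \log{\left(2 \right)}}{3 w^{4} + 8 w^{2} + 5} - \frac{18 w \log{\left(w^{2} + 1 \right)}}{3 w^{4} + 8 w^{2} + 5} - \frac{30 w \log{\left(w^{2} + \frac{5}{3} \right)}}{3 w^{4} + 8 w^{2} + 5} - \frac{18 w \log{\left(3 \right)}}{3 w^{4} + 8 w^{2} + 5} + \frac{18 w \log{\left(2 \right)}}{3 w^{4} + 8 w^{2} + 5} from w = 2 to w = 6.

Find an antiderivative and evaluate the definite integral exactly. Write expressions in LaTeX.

f has the shape u'v + uv' for u = - 3 \log{\left(\frac{3 w^{2}}{2} + \frac{3}{2} \right)} and v = \log{\left(w^{2} + \frac{5}{3} \right)} — it is the derivative of the product u*v.
F(w) = - 3 \log{\left(w^{2} + \frac{5}{3} \right)} \log{\left(\frac{3 w^{2}}{2} + \frac{3}{2} \right)} is an antiderivative of f.
Check: d/dw[- 3 \log{\left(w^{2} + \frac{5}{3} \right)} \log{\left(\frac{3 w^{2}}{2} + \frac{3}{2} \right)}] = \frac{- 18 w^{3} \log{\left(w^{2} + 1 \right)} - 18 w^{3} \log{\left(w^{2} + \frac{5}{3} \right)} - 18 w^{3} \log{\left(3 \right)} + 18 w^{3} \log{\left(2 \right)} - 18 w \log{\left(w^{2} + 1 \right)} - 30 w \log{\left(w^{2} + \frac{5}{3} \right)} - 18 w \log{\left(3 \right)} + 18 w \log{\left(2 \right)}}{3 w^{4} + 8 w^{2} + 5}, which equals f(w).
F(6) = - 3 \log{\left(\frac{113}{3} \right)} \log{\left(\frac{111}{2} \right)}; F(2) = - 3 \log{\left(\frac{17}{3} \right)} \log{\left(\frac{15}{2} \right)}.
Integral = F(6) - F(2) = - 3 \log{\left(\frac{113}{3} \right)} \log{\left(\frac{111}{2} \right)} + 3 \log{\left(\frac{17}{3} \right)} \log{\left(\frac{15}{2} \right)}.

Antiderivative: F(w) = - 3 \log{\left(w^{2} + \frac{5}{3} \right)} \log{\left(\frac{3 w^{2}}{2} + \frac{3}{2} \right)}; value = - 3 \log{\left(\frac{113}{3} \right)} \log{\left(\frac{111}{2} \right)} + 3 \log{\left(\frac{17}{3} \right)} \log{\left(\frac{15}{2} \right)}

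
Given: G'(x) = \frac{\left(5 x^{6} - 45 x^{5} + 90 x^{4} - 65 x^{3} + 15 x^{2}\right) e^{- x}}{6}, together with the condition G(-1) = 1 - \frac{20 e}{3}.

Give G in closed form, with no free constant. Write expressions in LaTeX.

G(x) = - \frac{\left(5 x^{6} - 15 x^{5} + 15 x^{4} - 5 x^{3} - 6 e^{x}\right) e^{- x}}{6}

Recognize the product-rule pattern: G'(x) = u'v + uv' with u = - \frac{5 \left(x^{2} - x\right)^{3}}{6}, v = e^{- x}, so integration by parts undoes it.
A general antiderivative is - \frac{5 \left(x^{2} - x\right)^{3} e^{- x}}{6} + C.
The condition gives C = 1 - \frac{20 e}{3} - (- \frac{20 e}{3}) = 1.
So G(x) = - \frac{\left(5 x^{6} - 15 x^{5} + 15 x^{4} - 5 x^{3} - 6 e^{x}\right) e^{- x}}{6}.
Check: d/dx[- \frac{\left(5 x^{6} - 15 x^{5} + 15 x^{4} - 5 x^{3} - 6 e^{x}\right) e^{- x}}{6}] = \frac{\left(5 x^{6} - 45 x^{5} + 90 x^{4} - 65 x^{3} + 15 x^{2}\right) e^{- x}}{6} = G'(x).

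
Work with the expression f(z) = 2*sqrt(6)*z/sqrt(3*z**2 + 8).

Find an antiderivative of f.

f matches the chain-rule pattern g'(h)*h' with inner function h(z) = z**2/2 + 4/3; substituting u = h(z) collapses the integral.
Check: d/dz[4*sqrt(z**2/2 + 4/3)] = 2*sqrt(6)*z/sqrt(3*z**2 + 8) = f(z).

An antiderivative is F(z) = 4*sqrt(z**2/2 + 4/3).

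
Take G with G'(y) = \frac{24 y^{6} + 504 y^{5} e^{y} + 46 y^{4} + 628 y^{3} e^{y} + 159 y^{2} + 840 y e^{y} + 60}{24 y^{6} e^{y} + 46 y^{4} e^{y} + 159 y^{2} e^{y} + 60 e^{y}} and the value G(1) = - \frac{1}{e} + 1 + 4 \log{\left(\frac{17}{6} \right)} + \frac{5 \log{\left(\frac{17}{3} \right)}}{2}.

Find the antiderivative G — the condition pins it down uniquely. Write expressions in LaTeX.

Whatever form G(y) takes, its d/dy must return the stated G'(y).
A general antiderivative is \frac{5 \log{\left(4 y^{2} + \frac{5}{3} \right)}}{2} + 4 \log{\left(\frac{y^{4}}{3} + \frac{y^{2}}{2} + 2 \right)} - e^{- y} + C.
The condition gives C = - \frac{1}{e} + 1 + 4 \log{\left(\frac{17}{6} \right)} + \frac{5 \log{\left(\frac{17}{3} \right)}}{2} - (- \frac{1}{e} + 4 \log{\left(\frac{17}{6} \right)} + \frac{5 \log{\left(\frac{17}{3} \right)}}{2}) = 1.
So G(y) = \frac{\left(5 e^{y} \log{\left(4 y^{2} + \frac{5}{3} \right)} + 8 e^{y} \log{\left(\frac{y^{4}}{3} + \frac{y^{2}}{2} + 2 \right)} + 2 e^{y} - 2\right) e^{- y}}{2}.
Check: d/dy[\frac{\left(5 e^{y} \log{\left(4 y^{2} + \frac{5}{3} \right)} + 8 e^{y} \log{\left(\frac{y^{4}}{3} + \frac{y^{2}}{2} + 2 \right)} + 2 e^{y} - 2\right) e^{- y}}{2}] = \frac{24 y^{6} + 504 y^{5} e^{y} + 46 y^{4} + 628 y^{3} e^{y} + 159 y^{2} + 840 y e^{y} + 60}{24 y^{6} e^{y} + 46 y^{4} e^{y} + 159 y^{2} e^{y} + 60 e^{y}} = G'(y).

G(y) = \frac{\left(5 e^{y} \log{\left(4 y^{2} + \frac{5}{3} \right)} + 8 e^{y} \log{\left(\frac{y^{4}}{3} + \frac{y^{2}}{2} + 2 \right)} + 2 e^{y} - 2\right) e^{- y}}{2}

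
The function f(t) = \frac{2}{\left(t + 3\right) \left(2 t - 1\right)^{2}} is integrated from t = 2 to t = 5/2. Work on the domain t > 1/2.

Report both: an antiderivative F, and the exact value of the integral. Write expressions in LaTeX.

Antiderivative: F(t) = \frac{2 \left(- \left(2 t - 1\right) \log{\left(t - \frac{1}{2} \right)} + \left(2 t - 1\right) \log{\left(t + 3 \right)} - 7\right)}{49 \left(2 t - 1\right)}; value = - \frac{2 \log{\left(5 \right)}}{49} - \frac{2 \log{\left(2 \right)}}{49} + \frac{2 \log{\left(\frac{3}{2} \right)}}{49} + \frac{1}{42} + \frac{2 \log{\left(\frac{11}{2} \right)}}{49}

Factor the denominator (\left(t + 3\right) \left(2 t - 1\right)^{2}) and decompose: f = - \frac{4}{49 \left(2 t - 1\right)} + \frac{4}{7 \left(2 t - 1\right)^{2}} + \frac{2}{49 \left(t + 3\right)}; each piece integrates to a log, atan, or power term.
F(t) = \frac{2 \left(- \left(2 t - 1\right) \log{\left(t - \frac{1}{2} \right)} + \left(2 t - 1\right) \log{\left(t + 3 \right)} - 7\right)}{49 \left(2 t - 1\right)} is an antiderivative of f.
Check: d/dt[\frac{2 \left(- \left(2 t - 1\right) \log{\left(t - \frac{1}{2} \right)} + \left(2 t - 1\right) \log{\left(t + 3 \right)} - 7\right)}{49 \left(2 t - 1\right)}] = \frac{2}{4 t^{3} + 8 t^{2} - 11 t + 3}, which equals f(t).
F(5/2) = - \frac{1}{14} - \frac{2 \log{\left(2 \right)}}{49} + \frac{2 \log{\left(\frac{11}{2} \right)}}{49}; F(2) = - \frac{2}{21} - \frac{2 \log{\left(\frac{3}{2} \right)}}{49} + \frac{2 \log{\left(5 \right)}}{49}.
Integral = F(5/2) - F(2) = - \frac{2 \log{\left(5 \right)}}{49} - \frac{2 \log{\left(2 \right)}}{49} + \frac{2 \log{\left(\frac{3}{2} \right)}}{49} + \frac{1}{42} + \frac{2 \log{\left(\frac{11}{2} \right)}}{49}.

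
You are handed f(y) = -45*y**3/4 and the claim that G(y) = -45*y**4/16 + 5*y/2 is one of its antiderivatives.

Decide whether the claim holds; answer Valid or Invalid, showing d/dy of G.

d/dy[G] = 5/2 - 45*y**3/4
d/dy[G] - f(y) = 5/2 != 0.

Invalid: d/dy[G] - f = 5/2, which is not 0.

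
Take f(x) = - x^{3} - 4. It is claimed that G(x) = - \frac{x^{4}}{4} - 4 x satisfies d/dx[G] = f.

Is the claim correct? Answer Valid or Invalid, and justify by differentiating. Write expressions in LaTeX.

d/dx[G] = - x^{3} - 4
This equals f(x) exactly, so the claim holds.

Valid: G'(x) = f(x).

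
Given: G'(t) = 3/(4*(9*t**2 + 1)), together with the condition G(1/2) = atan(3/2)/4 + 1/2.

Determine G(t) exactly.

G(t) = atan(3*t)/4 + 1/2

For G(t) to be correct, d/dt[G] must agree with the stated G'(t) identically.
A general antiderivative is atan(3*t)/4 + C.
The condition gives C = atan(3/2)/4 + 1/2 - (atan(3/2)/4) = 1/2.
So G(t) = atan(3*t)/4 + 1/2.
Check: d/dt[atan(3*t)/4 + 1/2] = 3/(36*t**2 + 4), which equals G'(t).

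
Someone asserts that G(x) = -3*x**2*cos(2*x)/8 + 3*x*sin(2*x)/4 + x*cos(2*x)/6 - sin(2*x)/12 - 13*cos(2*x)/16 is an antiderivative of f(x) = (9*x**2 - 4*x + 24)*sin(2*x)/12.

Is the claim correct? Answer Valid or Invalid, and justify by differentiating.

Invalid: d/dx[G] - f = 3*x*cos(2*x)/4 + 3*sin(2*x)/8, which is not 0.

d/dx[G] = 3*x**2*sin(2*x)/4 - x*sin(2*x)/3 + 3*x*cos(2*x)/4 + 19*sin(2*x)/8
d/dx[G] - f(x) = 3*x*cos(2*x)/4 + 3*sin(2*x)/8 != 0.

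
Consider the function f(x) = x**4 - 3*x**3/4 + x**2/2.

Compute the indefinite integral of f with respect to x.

Integrate term by term and add the pieces.
Check: d/dx[x**5/5 - 3*x**4/16 + x**3/6] = x**4 - 3*x**3/4 + x**2/2 = f(x).

F(x) = x**5/5 - 3*x**4/16 + x**3/6 + C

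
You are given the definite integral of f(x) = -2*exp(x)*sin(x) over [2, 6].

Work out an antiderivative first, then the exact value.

Since d/dx undoes antidifferentiation here, F'(x) = f(x) is required of F(x).
F(x) = -exp(x)*sin(x) + exp(x)*cos(x) is an antiderivative of f.
Check: d/dx[-exp(x)*sin(x) + exp(x)*cos(x)] = -2*exp(x)*sin(x) = f(x).
F(6) = -exp(6)*sin(6) + exp(6)*cos(6); F(2) = -exp(2)*sin(2) + exp(2)*cos(2).
Integral = F(6) - F(2) = -exp(2)*cos(2) + exp(2)*sin(2) - exp(6)*sin(6) + exp(6)*cos(6).

Antiderivative: F(x) = -exp(x)*sin(x) + exp(x)*cos(x); value = -exp(2)*cos(2) + exp(2)*sin(2) - exp(6)*sin(6) + exp(6)*cos(6)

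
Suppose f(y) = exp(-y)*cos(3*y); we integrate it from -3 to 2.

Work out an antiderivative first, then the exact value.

Antiderivative: F(y) = (3*sin(3*y) - cos(3*y))*exp(-y)/10; value = exp(3)*cos(9)/10 - exp(-2)*cos(6)/10 + 3*exp(-2)*sin(6)/10 + 3*exp(3)*sin(9)/10

A first test for any F(y): its y-derivative must equal f(y) identically.
F(y) = (3*sin(3*y) - cos(3*y))*exp(-y)/10 is an antiderivative of f.
Check: d/dy[(3*sin(3*y) - cos(3*y))*exp(-y)/10] = exp(-y)*cos(3*y) = f(y).
F(2) = -exp(-2)*cos(6)/10 + 3*exp(-2)*sin(6)/10; F(-3) = -3*exp(3)*sin(9)/10 - exp(3)*cos(9)/10.
Integral = F(2) - F(-3) = exp(3)*cos(9)/10 - exp(-2)*cos(6)/10 + 3*exp(-2)*sin(6)/10 + 3*exp(3)*sin(9)/10.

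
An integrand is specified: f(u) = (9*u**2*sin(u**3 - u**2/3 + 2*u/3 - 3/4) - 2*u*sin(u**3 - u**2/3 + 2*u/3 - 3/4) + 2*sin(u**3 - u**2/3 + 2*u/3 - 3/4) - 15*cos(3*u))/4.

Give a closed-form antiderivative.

An antiderivative is F(u) = (-5*sin(3*u) - 3*cos(u**3 - u**2/3 + 2*u/3 - 3/4))/4.

An antiderivative F(u) passes only if d/du[F] lands on f(u) exactly.
Check: d/du[(-5*sin(3*u) - 3*cos(u**3 - u**2/3 + 2*u/3 - 3/4))/4] = 9*u**2*sin(u**3 - u**2/3 + 2*u/3 - 3/4)/4 - u*sin(u**3 - u**2/3 + 2*u/3 - 3/4)/2 + sin(u**3 - u**2/3 + 2*u/3 - 3/4)/2 - 15*cos(3*u)/4, which equals f(u).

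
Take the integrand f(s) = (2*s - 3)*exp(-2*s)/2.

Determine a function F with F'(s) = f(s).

f has the shape u'v + uv' for u = 1/2 - s/2 and v = exp(-2*s) — it is the derivative of the product u*v.
Check: d/ds[-(s - 1)*exp(-2*s)/2] = (2*s - 3)*exp(-2*s)/2 = f(s).

An antiderivative is F(s) = -(s - 1)*exp(-2*s)/2.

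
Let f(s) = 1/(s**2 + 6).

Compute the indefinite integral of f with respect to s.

F(s) = sqrt(6)*atan(sqrt(6)*s/6)/6 + C

A candidate is checked by its d/ds: the result must match f(s).
Check: d/ds[sqrt(6)*atan(sqrt(6)*s/6)/6] = 1/(s**2 + 6) = f(s).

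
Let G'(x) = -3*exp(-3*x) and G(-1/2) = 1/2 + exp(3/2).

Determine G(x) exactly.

G(x) = (exp(3*x) + 2)*exp(-3*x)/2

Recover the given G'(x) by differentiating a candidate G(x); any mismatch rules it out.
A general antiderivative is exp(-3*x) + C.
The condition gives C = 1/2 + exp(3/2) - (exp(3/2)) = 1/2.
So G(x) = (exp(3*x) + 2)*exp(-3*x)/2.
Check: d/dx[(exp(3*x) + 2)*exp(-3*x)/2] = -3*exp(-3*x) = G'(x).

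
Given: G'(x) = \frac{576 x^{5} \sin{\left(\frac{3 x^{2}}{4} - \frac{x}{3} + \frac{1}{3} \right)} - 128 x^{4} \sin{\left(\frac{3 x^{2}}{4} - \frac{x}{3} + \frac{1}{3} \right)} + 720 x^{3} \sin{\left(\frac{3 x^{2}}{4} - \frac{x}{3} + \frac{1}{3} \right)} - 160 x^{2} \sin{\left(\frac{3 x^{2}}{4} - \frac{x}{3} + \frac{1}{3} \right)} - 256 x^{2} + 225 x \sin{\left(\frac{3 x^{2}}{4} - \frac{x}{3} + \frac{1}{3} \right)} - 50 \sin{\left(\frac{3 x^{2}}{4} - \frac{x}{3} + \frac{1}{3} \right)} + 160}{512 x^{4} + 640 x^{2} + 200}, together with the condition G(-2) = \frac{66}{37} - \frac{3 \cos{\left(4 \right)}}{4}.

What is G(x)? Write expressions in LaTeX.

G(x) = \frac{2 x}{4 x^{2} + \frac{5}{2}} - \frac{3 \cos{\left(\frac{3 x^{2}}{4} - \frac{x}{3} + \frac{1}{3} \right)}}{4} + 2

Recover the given G'(x) by differentiating a candidate G(x); any mismatch rules it out.
A general antiderivative is \frac{2 x}{4 x^{2} + \frac{5}{2}} - \frac{3 \cos{\left(\frac{3 x^{2}}{4} - \frac{x}{3} + \frac{1}{3} \right)}}{4} + C.
The condition gives C = \frac{66}{37} - \frac{3 \cos{\left(4 \right)}}{4} - (- \frac{8}{37} - \frac{3 \cos{\left(4 \right)}}{4}) = 2.
So G(x) = \frac{2 x}{4 x^{2} + \frac{5}{2}} - \frac{3 \cos{\left(\frac{3 x^{2}}{4} - \frac{x}{3} + \frac{1}{3} \right)}}{4} + 2.
Check: d/dx[\frac{2 x}{4 x^{2} + \frac{5}{2}} - \frac{3 \cos{\left(\frac{3 x^{2}}{4} - \frac{x}{3} + \frac{1}{3} \right)}}{4} + 2] = \frac{576 x^{5} \sin{\left(\frac{3 x^{2}}{4} - \frac{x}{3} + \frac{1}{3} \right)} - 128 x^{4} \sin{\left(\frac{3 x^{2}}{4} - \frac{x}{3} + \frac{1}{3} \right)} + 720 x^{3} \sin{\left(\frac{3 x^{2}}{4} - \frac{x}{3} + \frac{1}{3} \right)} - 160 x^{2} \sin{\left(\frac{3 x^{2}}{4} - \frac{x}{3} + \frac{1}{3} \right)} - 256 x^{2} + 225 x \sin{\left(\frac{3 x^{2}}{4} - \frac{x}{3} + \frac{1}{3} \right)} - 50 \sin{\left(\frac{3 x^{2}}{4} - \frac{x}{3} + \frac{1}{3} \right)} + 160}{512 x^{4} + 640 x^{2} + 200} = G'(x).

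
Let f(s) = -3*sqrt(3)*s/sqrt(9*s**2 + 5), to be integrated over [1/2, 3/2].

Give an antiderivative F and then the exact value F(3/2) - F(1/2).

Antiderivative: F(s) = -sqrt(3)*sqrt(9*s**2 + 5)/3; value = -sqrt(303)/6 + sqrt(87)/6

f matches the chain-rule pattern g'(h)*h' with inner function h(s) = 3*s**2 + 5/3; substituting u = h(s) collapses the integral.
F(s) = -sqrt(3)*sqrt(9*s**2 + 5)/3 is an antiderivative of f.
Check: d/ds[-sqrt(3)*sqrt(9*s**2 + 5)/3] = -3*sqrt(3)*s/sqrt(9*s**2 + 5) = f(s).
F(3/2) = -sqrt(303)/6; F(1/2) = -sqrt(87)/6.
Integral = F(3/2) - F(1/2) = -sqrt(303)/6 + sqrt(87)/6.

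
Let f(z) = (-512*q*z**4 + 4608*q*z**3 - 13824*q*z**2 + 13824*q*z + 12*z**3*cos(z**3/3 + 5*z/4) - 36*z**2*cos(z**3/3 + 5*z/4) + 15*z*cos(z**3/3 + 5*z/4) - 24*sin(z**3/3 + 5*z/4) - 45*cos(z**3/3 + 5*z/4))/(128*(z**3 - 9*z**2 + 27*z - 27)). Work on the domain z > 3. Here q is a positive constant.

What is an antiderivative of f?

An antiderivative is F(z) = (-64*q*z**4 + 384*q*z**3 - 576*q*z**2 + 3*sin(z**3/3 + 5*z/4))/(32*z**2 - 192*z + 288).

Check any antiderivative F(z) by computing F'(z) and comparing it with f(z).
Check: d/dz[(-64*q*z**4 + 384*q*z**3 - 576*q*z**2 + 3*sin(z**3/3 + 5*z/4))/(32*z**2 - 192*z + 288)] = (-512*q*z**4 + 4608*q*z**3 - 13824*q*z**2 + 13824*q*z + 12*z**3*cos(z**3/3 + 5*z/4) - 36*z**2*cos(z**3/3 + 5*z/4) + 15*z*cos(z**3/3 + 5*z/4) - 24*sin(z**3/3 + 5*z/4) - 45*cos(z**3/3 + 5*z/4))/(128*z**3 - 1152*z**2 + 3456*z - 3456), which equals f(z).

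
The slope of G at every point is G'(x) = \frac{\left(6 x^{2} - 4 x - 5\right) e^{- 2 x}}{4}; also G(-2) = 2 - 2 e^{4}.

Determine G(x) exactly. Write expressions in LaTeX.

Recognize the product-rule pattern: G'(x) = u'v + uv' with u = - \frac{3 x^{2}}{4} - \frac{x}{4} + \frac{1}{2}, v = e^{- 2 x}, so integration by parts undoes it.
A general antiderivative is \frac{\left(- 3 x^{2} - x + 2\right) e^{- 2 x}}{4} + C.
The condition gives C = 2 - 2 e^{4} - (- 2 e^{4}) = 2.
So G(x) = \frac{\left(- 3 x^{2} - x + 2\right) e^{- 2 x}}{4} + 2.
Check: d/dx[\frac{\left(- 3 x^{2} - x + 2\right) e^{- 2 x}}{4} + 2] = \frac{\left(6 x^{2} - 4 x - 5\right) e^{- 2 x}}{4} = G'(x).

G(x) = \frac{\left(- 3 x^{2} - x + 2\right) e^{- 2 x}}{4} + 2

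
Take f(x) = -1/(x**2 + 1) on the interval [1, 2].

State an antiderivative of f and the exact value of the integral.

Whatever form F(x) takes, F'(x) = f(x) is non-negotiable.
F(x) = -atan(x) is an antiderivative of f.
Check: d/dx[-atan(x)] = -1/(x**2 + 1) = f(x).
F(2) = -atan(2); F(1) = -pi/4.
Integral = F(2) - F(1) = -atan(2) + pi/4.

Antiderivative: F(x) = -atan(x); value = -atan(2) + pi/4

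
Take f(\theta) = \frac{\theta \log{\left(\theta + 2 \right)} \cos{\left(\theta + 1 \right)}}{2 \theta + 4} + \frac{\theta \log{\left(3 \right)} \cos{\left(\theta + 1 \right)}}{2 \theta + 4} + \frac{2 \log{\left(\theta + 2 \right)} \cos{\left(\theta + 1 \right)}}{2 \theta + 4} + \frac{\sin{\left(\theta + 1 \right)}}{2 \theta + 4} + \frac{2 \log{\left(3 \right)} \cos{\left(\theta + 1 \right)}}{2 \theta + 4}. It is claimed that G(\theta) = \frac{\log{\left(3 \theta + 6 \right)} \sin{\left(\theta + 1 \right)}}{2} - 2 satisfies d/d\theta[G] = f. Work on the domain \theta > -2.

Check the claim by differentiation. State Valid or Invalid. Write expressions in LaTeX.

d/d\theta[G] = \frac{\theta \log{\left(\theta + 2 \right)} \cos{\left(\theta + 1 \right)} + \theta \log{\left(3 \right)} \cos{\left(\theta + 1 \right)} + 2 \log{\left(\theta + 2 \right)} \cos{\left(\theta + 1 \right)} + \sin{\left(\theta + 1 \right)} + 2 \log{\left(3 \right)} \cos{\left(\theta + 1 \right)}}{2 \theta + 4}
This equals f(\theta) exactly, so the claim holds.

Valid. The derivative of G reproduces f.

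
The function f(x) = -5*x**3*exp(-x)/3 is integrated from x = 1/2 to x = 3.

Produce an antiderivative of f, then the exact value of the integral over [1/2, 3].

f has the shape u'v + uv' for u = 5*x**3/3 + 5*x**2 + 10*x + 10 and v = exp(-x) — it is the derivative of the product u*v.
F(x) = 5*x**3*exp(-x)/3 + 5*x**2*exp(-x) + 10*x*exp(-x) + 10*exp(-x) is an antiderivative of f.
Check: d/dx[5*x**3*exp(-x)/3 + 5*x**2*exp(-x) + 10*x*exp(-x) + 10*exp(-x)] = -5*x**3*exp(-x)/3 = f(x).
F(3) = 130*exp(-3); F(1/2) = 395*exp(-1/2)/24.
Integral = F(3) - F(1/2) = -395*exp(-1/2)/24 + 130*exp(-3).

Antiderivative: F(x) = 5*x**3*exp(-x)/3 + 5*x**2*exp(-x) + 10*x*exp(-x) + 10*exp(-x); value = -395*exp(-1/2)/24 + 130*exp(-3)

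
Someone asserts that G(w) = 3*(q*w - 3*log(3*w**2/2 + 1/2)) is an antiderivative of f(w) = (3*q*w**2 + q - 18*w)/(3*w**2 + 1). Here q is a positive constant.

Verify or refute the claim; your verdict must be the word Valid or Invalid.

d/dw[G] = (9*q*w**2 + 3*q - 54*w)/(3*w**2 + 1)
d/dw[G] - f(w) = (6*q*w**2 + 2*q - 36*w)/(3*w**2 + 1) != 0.

Invalid: d/dw[G] - f = (6*q*w**2 + 2*q - 36*w)/(3*w**2 + 1), which is not 0.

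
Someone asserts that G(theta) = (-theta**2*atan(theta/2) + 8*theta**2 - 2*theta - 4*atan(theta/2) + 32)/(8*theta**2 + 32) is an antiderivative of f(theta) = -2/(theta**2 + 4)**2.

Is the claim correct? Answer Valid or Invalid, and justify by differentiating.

d/dtheta[G] = -2/(theta**4 + 8*theta**2 + 16)
This equals f(theta) exactly, so the claim holds.

Valid - differentiating G returns exactly f.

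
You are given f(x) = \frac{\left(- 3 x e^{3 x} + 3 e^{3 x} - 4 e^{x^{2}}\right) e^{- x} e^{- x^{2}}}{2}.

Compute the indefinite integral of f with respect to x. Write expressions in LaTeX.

F(x) = \frac{\left(3 e^{x} e^{- x^{2} + 2 x} + 8\right) e^{- x}}{4} + C

For F(x) to be correct the identity F'(x) - f(x) = 0 must hold.
Check: d/dx[\frac{\left(3 e^{x} e^{- x^{2} + 2 x} + 8\right) e^{- x}}{4}] = \frac{\left(- 3 x e^{3 x} e^{- x^{2}} + 3 e^{3 x} e^{- x^{2}} - 4\right) e^{- x}}{2}, which equals f(x).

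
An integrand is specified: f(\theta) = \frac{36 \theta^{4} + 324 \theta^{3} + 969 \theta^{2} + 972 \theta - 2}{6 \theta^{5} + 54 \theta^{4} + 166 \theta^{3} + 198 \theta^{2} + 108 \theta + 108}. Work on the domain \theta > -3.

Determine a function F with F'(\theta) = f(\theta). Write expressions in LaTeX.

An antiderivative is F(\theta) = \frac{12 \left(\theta + 3\right)^{2} \log{\left(3 \theta^{2} + 2 \right)} + 1}{4 \left(\theta + 3\right)^{2}}.

Any candidate F(\theta) must reproduce f(\theta) exactly when differentiated.
Check: d/d\theta[\frac{12 \left(\theta + 3\right)^{2} \log{\left(3 \theta^{2} + 2 \right)} + 1}{4 \left(\theta + 3\right)^{2}}] = \frac{36 \theta^{4} + 324 \theta^{3} + 969 \theta^{2} + 972 \theta - 2}{6 \theta^{5} + 54 \theta^{4} + 166 \theta^{3} + 198 \theta^{2} + 108 \theta + 108} = f(\theta).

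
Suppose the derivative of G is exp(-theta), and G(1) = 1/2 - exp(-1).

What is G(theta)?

G(theta) = (exp(theta) - 2)*exp(-theta)/2

A candidate passes only if d/dtheta[G] lands on the given G'(theta) exactly.
A general antiderivative is -exp(-theta) + C.
The condition gives C = 1/2 - exp(-1) - (-exp(-1)) = 1/2.
So G(theta) = (exp(theta) - 2)*exp(-theta)/2.
Check: d/dtheta[(exp(theta) - 2)*exp(-theta)/2] = exp(-theta) = G'(theta).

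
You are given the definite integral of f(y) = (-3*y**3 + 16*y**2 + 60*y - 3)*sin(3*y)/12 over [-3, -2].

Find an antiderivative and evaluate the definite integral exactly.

Antiderivative: F(y) = y**3*cos(3*y)/12 - y**2*sin(3*y)/12 - 4*y**2*cos(3*y)/9 + 8*y*sin(3*y)/27 - 31*y*cos(3*y)/18 + 31*sin(3*y)/54 + 59*cos(3*y)/324; value = 73*cos(9)/81 - 115*sin(9)/108 + 19*sin(6)/54 + 383*cos(6)/324

Check any antiderivative F(y) by computing F'(y) and comparing it with f(y).
F(y) = y**3*cos(3*y)/12 - y**2*sin(3*y)/12 - 4*y**2*cos(3*y)/9 + 8*y*sin(3*y)/27 - 31*y*cos(3*y)/18 + 31*sin(3*y)/54 + 59*cos(3*y)/324 is an antiderivative of f.
Check: d/dy[y**3*cos(3*y)/12 - y**2*sin(3*y)/12 - 4*y**2*cos(3*y)/9 + 8*y*sin(3*y)/27 - 31*y*cos(3*y)/18 + 31*sin(3*y)/54 + 59*cos(3*y)/324] = -y**3*sin(3*y)/4 + 4*y**2*sin(3*y)/3 + 5*y*sin(3*y) - sin(3*y)/4, which equals f(y).
F(-2) = 19*sin(6)/54 + 383*cos(6)/324; F(-3) = 115*sin(9)/108 - 73*cos(9)/81.
Integral = F(-2) - F(-3) = 73*cos(9)/81 - 115*sin(9)/108 + 19*sin(6)/54 + 383*cos(6)/324.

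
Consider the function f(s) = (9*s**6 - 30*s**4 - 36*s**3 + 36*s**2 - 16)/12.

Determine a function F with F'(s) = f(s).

An antiderivative is F(s) = 3*s**7/28 - s**5/2 - 3*s**4/4 + s**3 - 4*s/3.

A first test for any F(s): its s-derivative must equal f(s) identically.
Check: d/ds[3*s**7/28 - s**5/2 - 3*s**4/4 + s**3 - 4*s/3] = 3*s**6/4 - 5*s**4/2 - 3*s**3 + 3*s**2 - 4/3, which equals f(s).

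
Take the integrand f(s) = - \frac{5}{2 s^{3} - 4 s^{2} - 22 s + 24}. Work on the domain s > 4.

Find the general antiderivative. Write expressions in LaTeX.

F(s) = - \frac{5 \log{\left(s - 4 \right)}}{42} + \frac{5 \log{\left(s - 1 \right)}}{24} - \frac{5 \log{\left(s + 3 \right)}}{56} + C

The denominator factors as 2 \left(s - 4\right) \left(s - 1\right) \left(s + 3\right); partial fractions split f into directly integrable pieces: - \frac{5}{56 \left(s + 3\right)} + \frac{5}{24 \left(s - 1\right)} - \frac{5}{42 \left(s - 4\right)}.
Check: d/ds[- \frac{5 \log{\left(s - 4 \right)}}{42} + \frac{5 \log{\left(s - 1 \right)}}{24} - \frac{5 \log{\left(s + 3 \right)}}{56}] = - \frac{5}{2 s^{3} - 4 s^{2} - 22 s + 24} = f(s).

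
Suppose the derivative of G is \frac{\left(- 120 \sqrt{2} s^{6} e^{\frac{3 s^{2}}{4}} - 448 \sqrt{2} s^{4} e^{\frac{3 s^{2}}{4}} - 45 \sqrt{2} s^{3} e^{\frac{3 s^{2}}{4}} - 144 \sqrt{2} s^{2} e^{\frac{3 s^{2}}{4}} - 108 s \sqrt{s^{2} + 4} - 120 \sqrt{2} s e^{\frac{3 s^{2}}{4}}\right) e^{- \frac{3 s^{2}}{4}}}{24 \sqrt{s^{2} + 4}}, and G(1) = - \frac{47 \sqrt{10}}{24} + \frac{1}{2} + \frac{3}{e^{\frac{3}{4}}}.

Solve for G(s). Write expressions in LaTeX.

Check a candidate G(s) by differentiating: d/ds[G] must match the given G'(s).
A general antiderivative is - \sqrt{\frac{s^{2}}{2} + 2} \left(\frac{5 s^{5}}{3} + s^{3} + \frac{5 s^{2}}{4}\right) + 3 e^{- \frac{3 s^{2}}{4}} + C.
The condition gives C = - \frac{47 \sqrt{10}}{24} + \frac{1}{2} + \frac{3}{e^{\frac{3}{4}}} - (- \frac{47 \sqrt{10}}{24} + \frac{3}{e^{\frac{3}{4}}}) = \frac{1}{2}.
So G(s) = \frac{\sqrt{2} \left(- 20 s^{5} \sqrt{s^{2} + 4} e^{\frac{3 s^{2}}{4}} - 12 s^{3} \sqrt{s^{2} + 4} e^{\frac{3 s^{2}}{4}} - 15 s^{2} \sqrt{s^{2} + 4} e^{\frac{3 s^{2}}{4}} + 6 \sqrt{2} e^{\frac{3 s^{2}}{4}} + 36 \sqrt{2}\right) e^{- \frac{3 s^{2}}{4}}}{24}.
Check: d/ds[\frac{\sqrt{2} \left(- 20 s^{5} \sqrt{s^{2} + 4} e^{\frac{3 s^{2}}{4}} - 12 s^{3} \sqrt{s^{2} + 4} e^{\frac{3 s^{2}}{4}} - 15 s^{2} \sqrt{s^{2} + 4} e^{\frac{3 s^{2}}{4}} + 6 \sqrt{2} e^{\frac{3 s^{2}}{4}} + 36 \sqrt{2}\right) e^{- \frac{3 s^{2}}{4}}}{24}] = \frac{\left(- 120 \sqrt{2} s^{6} e^{\frac{3 s^{2}}{4}} - 448 \sqrt{2} s^{4} e^{\frac{3 s^{2}}{4}} - 45 \sqrt{2} s^{3} e^{\frac{3 s^{2}}{4}} - 144 \sqrt{2} s^{2} e^{\frac{3 s^{2}}{4}} - 108 s \sqrt{s^{2} + 4} - 120 \sqrt{2} s e^{\frac{3 s^{2}}{4}}\right) e^{- \frac{3 s^{2}}{4}}}{24 \sqrt{s^{2} + 4}} = G'(s).

G(s) = \frac{\sqrt{2} \left(- 20 s^{5} \sqrt{s^{2} + 4} e^{\frac{3 s^{2}}{4}} - 12 s^{3} \sqrt{s^{2} + 4} e^{\frac{3 s^{2}}{4}} - 15 s^{2} \sqrt{s^{2} + 4} e^{\frac{3 s^{2}}{4}} + 6 \sqrt{2} e^{\frac{3 s^{2}}{4}} + 36 \sqrt{2}\right) e^{- \frac{3 s^{2}}{4}}}{24}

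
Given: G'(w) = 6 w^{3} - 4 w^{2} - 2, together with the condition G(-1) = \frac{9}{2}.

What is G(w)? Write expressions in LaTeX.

G(w) = \frac{9 w^{4} - 8 w^{3} - 12 w - 2}{6}

The integrand splits into summands that can be handled one at a time.
A general antiderivative is \frac{3 w^{4}}{2} - \frac{4 w^{3}}{3} - 2 w - \frac{1}{3} + C.
The condition gives C = \frac{9}{2} - (\frac{9}{2}) = 0.
So G(w) = \frac{9 w^{4} - 8 w^{3} - 12 w - 2}{6}.
Check: d/dw[\frac{9 w^{4} - 8 w^{3} - 12 w - 2}{6}] = 6 w^{3} - 4 w^{2} - 2 = G'(w).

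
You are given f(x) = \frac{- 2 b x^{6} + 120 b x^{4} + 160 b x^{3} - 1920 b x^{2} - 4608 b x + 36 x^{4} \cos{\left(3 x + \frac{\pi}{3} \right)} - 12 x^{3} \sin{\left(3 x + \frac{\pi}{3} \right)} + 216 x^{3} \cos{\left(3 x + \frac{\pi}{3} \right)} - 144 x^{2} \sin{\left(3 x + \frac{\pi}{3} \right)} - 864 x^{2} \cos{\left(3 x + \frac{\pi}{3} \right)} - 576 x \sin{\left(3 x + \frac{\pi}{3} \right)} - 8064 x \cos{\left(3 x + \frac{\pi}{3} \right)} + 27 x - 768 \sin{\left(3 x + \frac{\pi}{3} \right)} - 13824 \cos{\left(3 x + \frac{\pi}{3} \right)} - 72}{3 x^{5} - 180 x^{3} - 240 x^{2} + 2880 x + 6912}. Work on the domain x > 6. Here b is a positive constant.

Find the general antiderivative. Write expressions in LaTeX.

A candidate is checked by its d/dx: the result must match f(x).
Check: d/dx[- \frac{b x^{2}}{3} - \frac{6}{2 x^{3} + 4 x^{2} - 64 x - 192} + \frac{4 \sin{\left(3 x + \frac{\pi}{3} \right)}}{x - 6}] = \frac{- 2 b x^{6} + 120 b x^{4} + 160 b x^{3} - 1920 b x^{2} - 4608 b x + 36 x^{4} \cos{\left(3 x + \frac{\pi}{3} \right)} - 12 x^{3} \sin{\left(3 x + \frac{\pi}{3} \right)} + 216 x^{3} \cos{\left(3 x + \frac{\pi}{3} \right)} - 144 x^{2} \sin{\left(3 x + \frac{\pi}{3} \right)} - 864 x^{2} \cos{\left(3 x + \frac{\pi}{3} \right)} - 576 x \sin{\left(3 x + \frac{\pi}{3} \right)} - 8064 x \cos{\left(3 x + \frac{\pi}{3} \right)} + 27 x - 768 \sin{\left(3 x + \frac{\pi}{3} \right)} - 13824 \cos{\left(3 x + \frac{\pi}{3} \right)} - 72}{3 x^{5} - 180 x^{3} - 240 x^{2} + 2880 x + 6912} = f(x).

F(x) = - \frac{b x^{2}}{3} - \frac{6}{2 x^{3} + 4 x^{2} - 64 x - 192} + \frac{4 \sin{\left(3 x + \frac{\pi}{3} \right)}}{x - 6} + C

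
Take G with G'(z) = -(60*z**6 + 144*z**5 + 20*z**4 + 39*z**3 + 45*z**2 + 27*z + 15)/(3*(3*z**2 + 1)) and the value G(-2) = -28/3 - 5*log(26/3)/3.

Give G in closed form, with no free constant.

Whatever form G(z) takes, its d/dz must return the stated G'(z).
A general antiderivative is -4*z**5/3 - 4*z**4 + z**2/2 - 5*z - 5*log(2*z**2 + 2/3)/3 + C.
The condition gives C = -28/3 - 5*log(26/3)/3 - (-28/3 - 5*log(26/3)/3) = 0.
So G(z) = -(8*z**5 + 24*z**4 - 3*z**2 + 30*z + 10*log(2*z**2 + 2/3))/6.
Check: d/dz[-(8*z**5 + 24*z**4 - 3*z**2 + 30*z + 10*log(2*z**2 + 2/3))/6] = (-60*z**6 - 144*z**5 - 20*z**4 - 39*z**3 - 45*z**2 - 27*z - 15)/(9*z**2 + 3), which equals G'(z).

G(z) = -(8*z**5 + 24*z**4 - 3*z**2 + 30*z + 10*log(2*z**2 + 2/3))/6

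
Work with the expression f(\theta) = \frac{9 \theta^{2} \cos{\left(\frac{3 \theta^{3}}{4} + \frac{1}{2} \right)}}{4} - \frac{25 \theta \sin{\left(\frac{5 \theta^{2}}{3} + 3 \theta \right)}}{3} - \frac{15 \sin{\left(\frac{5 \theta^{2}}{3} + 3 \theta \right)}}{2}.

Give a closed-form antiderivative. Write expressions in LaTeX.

The integrand splits into summands that can be handled one at a time.
Check: d/d\theta[\frac{2 \sin{\left(\frac{3 \theta^{3}}{4} + \frac{1}{2} \right)} + 5 \cos{\left(\frac{5 \theta^{2}}{3} + 3 \theta \right)}}{2}] = \frac{9 \theta^{2} \cos{\left(\frac{3 \theta^{3}}{4} + \frac{1}{2} \right)}}{4} - \frac{25 \theta \sin{\left(\frac{5 \theta^{2}}{3} + 3 \theta \right)}}{3} - \frac{15 \sin{\left(\frac{5 \theta^{2}}{3} + 3 \theta \right)}}{2} = f(\theta).

An antiderivative is F(\theta) = \frac{2 \sin{\left(\frac{3 \theta^{3}}{4} + \frac{1}{2} \right)} + 5 \cos{\left(\frac{5 \theta^{2}}{3} + 3 \theta \right)}}{2}.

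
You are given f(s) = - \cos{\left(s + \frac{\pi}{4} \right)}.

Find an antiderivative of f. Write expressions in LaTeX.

A first test for any F(s): its s-derivative must equal f(s) identically.
Check: d/ds[- \sin{\left(s + \frac{\pi}{4} \right)}] = - \cos{\left(s + \frac{\pi}{4} \right)} = f(s).

An antiderivative is F(s) = - \sin{\left(s + \frac{\pi}{4} \right)}.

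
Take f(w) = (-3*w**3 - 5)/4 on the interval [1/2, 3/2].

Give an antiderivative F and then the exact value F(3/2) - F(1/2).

A first test for any F(w): its w-derivative must equal f(w) identically.
F(w) = -3*w**4/16 - 5*w/4 is an antiderivative of f.
Check: d/dw[-3*w**4/16 - 5*w/4] = -3*w**3/4 - 5/4, which equals f(w).
F(3/2) = -723/256; F(1/2) = -163/256.
Integral = F(3/2) - F(1/2) = -35/16.

Antiderivative: F(w) = -3*w**4/16 - 5*w/4; value = -35/16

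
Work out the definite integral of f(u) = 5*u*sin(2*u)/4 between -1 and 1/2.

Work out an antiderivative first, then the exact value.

Since d/du undoes antidifferentiation here, F'(u) = f(u) is required of F(u).
F(u) = -5*u*cos(2*u)/8 + 5*sin(2*u)/16 is an antiderivative of f.
Check: d/du[-5*u*cos(2*u)/8 + 5*sin(2*u)/16] = 5*u*sin(2*u)/4 = f(u).
F(1/2) = -5*cos(1)/16 + 5*sin(1)/16; F(-1) = -5*sin(2)/16 + 5*cos(2)/8.
Integral = F(1/2) - F(-1) = -5*cos(1)/16 - 5*cos(2)/8 + 5*sin(1)/16 + 5*sin(2)/16.

Antiderivative: F(u) = -5*u*cos(2*u)/8 + 5*sin(2*u)/16; value = -5*cos(1)/16 - 5*cos(2)/8 + 5*sin(1)/16 + 5*sin(2)/16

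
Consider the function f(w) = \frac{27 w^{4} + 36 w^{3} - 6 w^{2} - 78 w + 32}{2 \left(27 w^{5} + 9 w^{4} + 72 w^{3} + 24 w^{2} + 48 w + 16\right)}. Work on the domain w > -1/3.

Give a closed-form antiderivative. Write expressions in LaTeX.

An antiderivative is F(w) = \frac{\frac{5}{4} - w}{\frac{3 w^{2}}{2} + 2} + \frac{\log{\left(3 w + 1 \right)}}{2}.

Any candidate F(w) must reproduce f(w) exactly when differentiated.
Check: d/dw[\frac{\frac{5}{4} - w}{\frac{3 w^{2}}{2} + 2} + \frac{\log{\left(3 w + 1 \right)}}{2}] = \frac{27 w^{4} + 36 w^{3} - 6 w^{2} - 78 w + 32}{54 w^{5} + 18 w^{4} + 144 w^{3} + 48 w^{2} + 96 w + 32}, which equals f(w).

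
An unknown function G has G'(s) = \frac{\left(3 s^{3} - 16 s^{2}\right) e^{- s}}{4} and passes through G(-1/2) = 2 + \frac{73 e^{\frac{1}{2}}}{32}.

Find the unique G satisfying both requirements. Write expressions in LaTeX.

G(s) = - \frac{3 s^{3} e^{- s}}{4} + \frac{7 s^{2} e^{- s}}{4} + \frac{7 s e^{- s}}{2} + 2 + \frac{7 e^{- s}}{2}

Recognize the product-rule pattern: G'(s) = u'v + uv' with u = - \frac{3 s^{3}}{4} + \frac{7 s^{2}}{4} + \frac{7 s}{2} + \frac{7}{2}, v = e^{- s}, so integration by parts undoes it.
A general antiderivative is \frac{\left(- 3 s^{3} + 7 s^{2} + 14 s + 14\right) e^{- s}}{4} + C.
The condition gives C = 2 + \frac{73 e^{\frac{1}{2}}}{32} - (\frac{73 e^{\frac{1}{2}}}{32}) = 2.
So G(s) = - \frac{3 s^{3} e^{- s}}{4} + \frac{7 s^{2} e^{- s}}{4} + \frac{7 s e^{- s}}{2} + 2 + \frac{7 e^{- s}}{2}.
Check: d/ds[- \frac{3 s^{3} e^{- s}}{4} + \frac{7 s^{2} e^{- s}}{4} + \frac{7 s e^{- s}}{2} + 2 + \frac{7 e^{- s}}{2}] = \frac{\left(3 s^{3} - 16 s^{2}\right) e^{- s}}{4} = G'(s).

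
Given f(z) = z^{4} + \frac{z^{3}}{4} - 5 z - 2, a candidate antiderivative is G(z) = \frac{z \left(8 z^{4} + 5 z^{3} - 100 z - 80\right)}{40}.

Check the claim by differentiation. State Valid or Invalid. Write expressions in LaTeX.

Invalid: d/dz[G] - f = \frac{z^{3}}{4}, which is not 0.

d/dz[G] = z^{4} + \frac{z^{3}}{2} - 5 z - 2
d/dz[G] - f(z) = \frac{z^{3}}{4} != 0.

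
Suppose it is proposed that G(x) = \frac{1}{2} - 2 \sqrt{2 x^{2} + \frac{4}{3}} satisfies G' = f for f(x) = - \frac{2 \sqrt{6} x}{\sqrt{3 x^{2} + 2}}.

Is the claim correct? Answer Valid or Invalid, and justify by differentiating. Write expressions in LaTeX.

d/dx[G] = - \frac{2 \sqrt{6} x}{\sqrt{3 x^{2} + 2}}
This equals f(x) exactly, so the claim holds.

Valid - the claim checks out under differentiation.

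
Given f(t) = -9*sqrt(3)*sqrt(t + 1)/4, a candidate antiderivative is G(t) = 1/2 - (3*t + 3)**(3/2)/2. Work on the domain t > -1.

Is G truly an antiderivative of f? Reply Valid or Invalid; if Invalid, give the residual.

d/dt[G] = -9*sqrt(3)*sqrt(t + 1)/4
This equals f(t) exactly, so the claim holds.

Valid. The derivative of G reproduces f.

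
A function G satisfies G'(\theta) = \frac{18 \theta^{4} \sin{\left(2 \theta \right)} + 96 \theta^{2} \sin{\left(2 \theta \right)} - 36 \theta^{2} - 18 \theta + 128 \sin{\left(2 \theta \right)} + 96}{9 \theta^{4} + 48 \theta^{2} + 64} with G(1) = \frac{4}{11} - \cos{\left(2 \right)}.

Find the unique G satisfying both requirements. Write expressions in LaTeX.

Differentiate the proposed G(\theta) back; it has to land on the given G'(\theta).
A general antiderivative is \frac{2 \theta + \frac{1}{2}}{\frac{\theta^{2}}{2} + \frac{4}{3}} - \cos{\left(2 \theta \right)} + C.
The condition gives C = \frac{4}{11} - \cos{\left(2 \right)} - (\frac{15}{11} - \cos{\left(2 \right)}) = -1.
So G(\theta) = - \frac{3 \theta^{2} \cos{\left(2 \theta \right)} + 3 \theta^{2} - 12 \theta + 8 \cos{\left(2 \theta \right)} + 5}{3 \theta^{2} + 8}.
Check: d/d\theta[- \frac{3 \theta^{2} \cos{\left(2 \theta \right)} + 3 \theta^{2} - 12 \theta + 8 \cos{\left(2 \theta \right)} + 5}{3 \theta^{2} + 8}] = \frac{18 \theta^{4} \sin{\left(2 \theta \right)} + 96 \theta^{2} \sin{\left(2 \theta \right)} - 36 \theta^{2} - 18 \theta + 128 \sin{\left(2 \theta \right)} + 96}{9 \theta^{4} + 48 \theta^{2} + 64} = G'(\theta).

G(\theta) = - \frac{3 \theta^{2} \cos{\left(2 \theta \right)} + 3 \theta^{2} - 12 \theta + 8 \cos{\left(2 \theta \right)} + 5}{3 \theta^{2} + 8}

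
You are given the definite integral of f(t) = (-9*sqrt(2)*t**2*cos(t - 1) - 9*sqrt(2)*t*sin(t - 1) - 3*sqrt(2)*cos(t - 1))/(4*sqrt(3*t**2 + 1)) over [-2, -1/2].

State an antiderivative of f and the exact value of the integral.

Antiderivative: F(t) = -3*sqrt(3*t**2/2 + 1/2)*sin(t - 1)/2; value = -3*sqrt(26)*sin(3)/4 + 3*sqrt(14)*sin(3/2)/8

f has the shape u'v + uv' for u = -3*sqrt(3*t**2/2 + 1/2)/2 and v = sin(t - 1) — it is the derivative of the product u*v.
F(t) = -3*sqrt(3*t**2/2 + 1/2)*sin(t - 1)/2 is an antiderivative of f.
Check: d/dt[-3*sqrt(3*t**2/2 + 1/2)*sin(t - 1)/2] = (-9*sqrt(2)*t**2*cos(t - 1) - 9*sqrt(2)*t*sin(t - 1) - 3*sqrt(2)*cos(t - 1))/(4*sqrt(3*t**2 + 1)) = f(t).
F(-1/2) = 3*sqrt(14)*sin(3/2)/8; F(-2) = 3*sqrt(26)*sin(3)/4.
Integral = F(-1/2) - F(-2) = -3*sqrt(26)*sin(3)/4 + 3*sqrt(14)*sin(3/2)/8.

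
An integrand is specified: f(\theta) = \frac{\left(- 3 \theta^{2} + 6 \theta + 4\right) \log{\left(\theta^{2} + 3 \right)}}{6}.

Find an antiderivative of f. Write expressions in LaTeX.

An antiderivative is F(\theta) = \frac{2 \theta^{3} - 9 \theta^{2} + 3 \theta \left(- \theta^{2} + 3 \theta + 4\right) \log{\left(\theta^{2} + 3 \right)} - 42 \theta + 27 \log{\left(\theta^{2} + 3 \right)} + 42 \sqrt{3} \operatorname{atan}{\left(\frac{\sqrt{3} \theta}{3} \right)}}{18}.

Whatever form F(\theta) takes, F'(\theta) = f(\theta) is non-negotiable.
Check: d/d\theta[\frac{2 \theta^{3} - 9 \theta^{2} + 3 \theta \left(- \theta^{2} + 3 \theta + 4\right) \log{\left(\theta^{2} + 3 \right)} - 42 \theta + 27 \log{\left(\theta^{2} + 3 \right)} + 42 \sqrt{3} \operatorname{atan}{\left(\frac{\sqrt{3} \theta}{3} \right)}}{18}] = - \frac{\theta^{2} \log{\left(\theta^{2} + 3 \right)}}{2} + \theta \log{\left(\theta^{2} + 3 \right)} + \frac{2 \log{\left(\theta^{2} + 3 \right)}}{3}, which equals f(\theta).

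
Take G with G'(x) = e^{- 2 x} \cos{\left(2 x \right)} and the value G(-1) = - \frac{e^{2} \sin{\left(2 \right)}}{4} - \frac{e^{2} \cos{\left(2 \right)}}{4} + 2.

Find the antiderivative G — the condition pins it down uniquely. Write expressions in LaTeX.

A candidate passes only if d/dx[G] lands on the given G'(x) exactly.
A general antiderivative is \frac{e^{- 2 x} \sin{\left(2 x \right)}}{4} - \frac{e^{- 2 x} \cos{\left(2 x \right)}}{4} + C.
The condition gives C = - \frac{e^{2} \sin{\left(2 \right)}}{4} - \frac{e^{2} \cos{\left(2 \right)}}{4} + 2 - (- \frac{e^{2} \sin{\left(2 \right)}}{4} - \frac{e^{2} \cos{\left(2 \right)}}{4}) = 2.
So G(x) = \frac{\left(8 e^{2 x} + \sin{\left(2 x \right)} - \cos{\left(2 x \right)}\right) e^{- 2 x}}{4}.
Check: d/dx[\frac{\left(8 e^{2 x} + \sin{\left(2 x \right)} - \cos{\left(2 x \right)}\right) e^{- 2 x}}{4}] = e^{- 2 x} \cos{\left(2 x \right)} = G'(x).

G(x) = \frac{\left(8 e^{2 x} + \sin{\left(2 x \right)} - \cos{\left(2 x \right)}\right) e^{- 2 x}}{4}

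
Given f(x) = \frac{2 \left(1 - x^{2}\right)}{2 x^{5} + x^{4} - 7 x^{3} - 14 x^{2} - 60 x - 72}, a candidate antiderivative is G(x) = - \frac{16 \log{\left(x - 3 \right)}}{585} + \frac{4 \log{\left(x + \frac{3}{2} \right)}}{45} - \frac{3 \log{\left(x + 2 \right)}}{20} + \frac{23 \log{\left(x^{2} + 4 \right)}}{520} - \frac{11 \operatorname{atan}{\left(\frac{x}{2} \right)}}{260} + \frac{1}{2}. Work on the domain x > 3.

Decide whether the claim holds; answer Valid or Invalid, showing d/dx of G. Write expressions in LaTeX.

Valid: G'(x) = f(x).

d/dx[G] = \frac{2 - 2 x^{2}}{2 x^{5} + x^{4} - 7 x^{3} - 14 x^{2} - 60 x - 72}
This equals f(x) exactly, so the claim holds.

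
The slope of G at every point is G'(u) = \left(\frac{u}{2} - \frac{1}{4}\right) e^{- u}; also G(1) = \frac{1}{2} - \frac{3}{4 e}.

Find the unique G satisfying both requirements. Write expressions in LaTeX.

G(u) = \frac{\left(- 2 u - 1\right) e^{- u}}{4} + \frac{1}{2}

Recognize the product-rule pattern: G'(u) = v'r + vr' with v = - \frac{u}{2} - \frac{1}{4}, r = e^{- u}, so integration by parts undoes it.
A general antiderivative is \frac{\left(- 2 u - 1\right) e^{- u}}{4} + C.
The condition gives C = \frac{1}{2} - \frac{3}{4 e} - (- \frac{3}{4 e}) = \frac{1}{2}.
So G(u) = \frac{\left(- 2 u - 1\right) e^{- u}}{4} + \frac{1}{2}.
Check: d/du[\frac{\left(- 2 u - 1\right) e^{- u}}{4} + \frac{1}{2}] = \frac{\left(2 u - 1\right) e^{- u}}{4}, which equals G'(u).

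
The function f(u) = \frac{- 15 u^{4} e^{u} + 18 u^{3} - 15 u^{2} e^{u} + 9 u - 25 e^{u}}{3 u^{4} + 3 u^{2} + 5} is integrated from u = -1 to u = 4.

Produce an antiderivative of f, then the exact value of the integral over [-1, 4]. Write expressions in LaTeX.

Recover f(u) by differentiating a candidate F(u); any mismatch rules it out.
F(u) = \frac{- 10 e^{u} + 3 \log{\left(u^{4} + u^{2} + \frac{5}{3} \right)}}{2} is an antiderivative of f.
Check: d/du[\frac{- 10 e^{u} + 3 \log{\left(u^{4} + u^{2} + \frac{5}{3} \right)}}{2}] = \frac{- 15 u^{4} e^{u} + 18 u^{3} - 15 u^{2} e^{u} + 9 u - 25 e^{u}}{3 u^{4} + 3 u^{2} + 5} = f(u).
F(4) = - 5 e^{4} + \frac{3 \log{\left(\frac{821}{3} \right)}}{2}; F(-1) = - \frac{5}{e} + \frac{3 \log{\left(\frac{11}{3} \right)}}{2}.
Integral = F(4) - F(-1) = - 5 e^{4} - \frac{3 \log{\left(\frac{11}{3} \right)}}{2} + \frac{5}{e} + \frac{3 \log{\left(\frac{821}{3} \right)}}{2}.

Antiderivative: F(u) = \frac{- 10 e^{u} + 3 \log{\left(u^{4} + u^{2} + \frac{5}{3} \right)}}{2}; value = - 5 e^{4} - \frac{3 \log{\left(\frac{11}{3} \right)}}{2} + \frac{5}{e} + \frac{3 \log{\left(\frac{821}{3} \right)}}{2}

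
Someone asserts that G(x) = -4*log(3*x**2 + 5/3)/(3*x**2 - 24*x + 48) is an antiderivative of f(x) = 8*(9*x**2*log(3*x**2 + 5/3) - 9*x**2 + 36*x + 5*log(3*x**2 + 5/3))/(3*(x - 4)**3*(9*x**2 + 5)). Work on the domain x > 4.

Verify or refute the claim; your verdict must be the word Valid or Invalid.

Valid - differentiating G returns exactly f.

d/dx[G] = (72*x**2*log(3*x**2 + 5/3) - 72*x**2 + 288*x + 40*log(3*x**2 + 5/3))/(27*x**5 - 324*x**4 + 1311*x**3 - 1908*x**2 + 720*x - 960)
This equals f(x) exactly, so the claim holds.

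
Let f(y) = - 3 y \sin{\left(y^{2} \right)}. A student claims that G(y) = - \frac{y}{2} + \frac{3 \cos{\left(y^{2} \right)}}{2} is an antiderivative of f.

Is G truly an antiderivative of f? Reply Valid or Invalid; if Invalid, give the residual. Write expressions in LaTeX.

Invalid: d/dy[G] - f = - \frac{1}{2}, which is not 0.

d/dy[G] = - 3 y \sin{\left(y^{2} \right)} - \frac{1}{2}
d/dy[G] - f(y) = - \frac{1}{2} != 0.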